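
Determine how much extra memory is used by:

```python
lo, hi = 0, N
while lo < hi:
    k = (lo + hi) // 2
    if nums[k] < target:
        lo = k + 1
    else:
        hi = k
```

Space complexity: O(1).
Only a constant amount of auxiliary storage is used; nothing grows with n.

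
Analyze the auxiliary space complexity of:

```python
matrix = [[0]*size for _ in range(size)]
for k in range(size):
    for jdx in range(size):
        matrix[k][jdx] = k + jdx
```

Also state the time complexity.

Space complexity: O(n^2).
A 2D structure of size n x n is allocated.
Time complexity: O(n^2).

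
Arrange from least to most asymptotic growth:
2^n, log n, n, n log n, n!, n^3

Ordered by growth rate: log n < n < n log n < n^3 < 2^n < n!.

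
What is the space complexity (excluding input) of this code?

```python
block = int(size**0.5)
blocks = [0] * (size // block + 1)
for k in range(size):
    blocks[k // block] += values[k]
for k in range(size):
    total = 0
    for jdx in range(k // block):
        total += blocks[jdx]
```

Space complexity: O(sqrt(n)).
Storage scales with sqrt(n).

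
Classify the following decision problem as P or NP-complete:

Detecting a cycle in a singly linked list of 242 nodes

This problem is in P: Floyd's tortoise-and-hare runs in O(n) time, O(1) space.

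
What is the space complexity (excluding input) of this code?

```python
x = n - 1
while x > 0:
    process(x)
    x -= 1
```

Space complexity: O(1).
Only a constant amount of auxiliary storage is used; nothing grows with n.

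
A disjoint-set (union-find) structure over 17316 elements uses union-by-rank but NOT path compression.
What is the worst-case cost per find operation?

Union-by-rank alone keeps every tree's height <= log_2(17316) ~= 14.1. Each find traverses from a node to its root, costing O(height) = O(log n). Without path compression this bound is tight.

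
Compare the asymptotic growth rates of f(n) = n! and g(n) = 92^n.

f(n) = n! grows faster: n!/92^n -> infinity by Stirling.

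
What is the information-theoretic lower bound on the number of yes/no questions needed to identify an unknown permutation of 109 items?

There are 109! = 144385958320249358220488210246279753379312820313396029159834075622223337844983482099636001195615259277084033387619818092804737714758384244334160217374720000000000000000000000000 permutations. Each yes/no question gives at most 1 bit, so at least ceil(log_2(144385958320249358220488210246279753379312820313396029159834075622223337844983482099636001195615259277084033387619818092804737714758384244334160217374720000000000000000000000000)) = 586 questions are needed.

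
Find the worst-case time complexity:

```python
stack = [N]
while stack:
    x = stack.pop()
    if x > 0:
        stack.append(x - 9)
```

Time complexity: O(n).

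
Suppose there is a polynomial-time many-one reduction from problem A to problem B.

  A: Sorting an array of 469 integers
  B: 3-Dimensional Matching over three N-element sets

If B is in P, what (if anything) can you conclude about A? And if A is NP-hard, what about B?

A poly-time reduction A <=_p B means any A-instance can be transformed to a B-instance in poly time.
If B is in P: compose the reduction with B's poly-time algorithm to solve A in poly time, so A is in P.
If A is NP-hard: every NP problem reduces to A, which reduces to B; composing reductions, every NP problem reduces to B, so B is NP-hard.
(Here in fact A is P and B is NP-complete.)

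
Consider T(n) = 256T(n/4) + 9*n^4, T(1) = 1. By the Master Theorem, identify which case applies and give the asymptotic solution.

a=256, b=4, f(n)=9*n^4.
log_4(256) = 4, so n^(log_b(a)) = n^4.
f(n) = Theta(n^4), so Case 2 applies.
T(n) = Theta(n^4 log n).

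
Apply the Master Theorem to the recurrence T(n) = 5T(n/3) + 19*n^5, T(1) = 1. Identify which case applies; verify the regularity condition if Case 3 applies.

a=5, b=3, f(n)=19*n^5.
log_3(5) = 1.465 < 5.
f(n) = Omega(n^(1.465+epsilon)) for some epsilon > 0, so Case 3 is the candidate.
Regularity: a*f(n/b) = 5*19*(n/3)^5 = (5/243)*19*n^5 <= c*f(n) with c = 5/243 < 1. Satisfied.
Case 3: T(n) = Theta(n^5).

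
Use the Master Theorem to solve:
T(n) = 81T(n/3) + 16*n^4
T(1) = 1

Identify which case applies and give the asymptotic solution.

a=81, b=3, f(n)=16*n^4.
log_3(81) = 4, so n^(log_b(a)) = n^4.
f(n) = Theta(n^4), so Case 2 applies.
T(n) = Theta(n^4 log n).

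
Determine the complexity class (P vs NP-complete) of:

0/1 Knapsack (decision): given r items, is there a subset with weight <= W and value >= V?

This problem is NP-complete: reduces from Subset Sum.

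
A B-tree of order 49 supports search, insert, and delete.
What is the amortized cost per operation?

B-tree of order 49 has height O(log_49 n). Each operation traverses the tree height. Splits during insert and merges during delete are O(1) each and occur at most once per level. Total cost per operation: O(log_49 n).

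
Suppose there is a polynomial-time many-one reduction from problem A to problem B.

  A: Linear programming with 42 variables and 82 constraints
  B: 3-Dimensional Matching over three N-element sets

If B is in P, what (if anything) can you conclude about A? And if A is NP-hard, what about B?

A poly-time reduction A <=_p B means any A-instance can be transformed to a B-instance in poly time.
If B is in P: compose the reduction with B's poly-time algorithm to solve A in poly time, so A is in P.
If A is NP-hard: every NP problem reduces to A, which reduces to B; composing reductions, every NP problem reduces to B, so B is NP-hard.
(Here in fact A is P and B is NP-complete.)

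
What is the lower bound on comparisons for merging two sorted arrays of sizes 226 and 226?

Adversary argument: with sizes 226 and 226 (differing by at most 1), interleave the two arrays so that every consecutive pair in the output comes from different inputs. Then each of the 451 adjacent output pairs must be directly compared, or the algorithm cannot determine their relative order. So 451 comparisons are necessary; standard merge achieves this.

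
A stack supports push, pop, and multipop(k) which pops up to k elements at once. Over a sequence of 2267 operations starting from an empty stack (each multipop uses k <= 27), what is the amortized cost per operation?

Each element is pushed exactly once and popped at most once (whether by pop or as part of a multipop). So the total number of individual pops over the whole sequence is at most the number of pushes, which is at most 2267. Total work <= 2 * 2267, hence O(1) amortized per operation.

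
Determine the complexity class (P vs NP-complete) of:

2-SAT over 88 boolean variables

This problem is in P: 2-SAT is solvable in linear time via implication-graph SCCs.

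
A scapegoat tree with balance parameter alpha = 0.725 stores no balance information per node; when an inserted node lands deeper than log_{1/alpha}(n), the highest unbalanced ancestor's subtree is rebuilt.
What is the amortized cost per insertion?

Search/insert path is O(log n). A rebuild of a subtree of size s costs O(s), but with alpha = 0.725 at least Omega(s) insertions must have occurred in that subtree since its last rebuild. Charging O(1) of the rebuild to each such insertion gives O(log n) amortized.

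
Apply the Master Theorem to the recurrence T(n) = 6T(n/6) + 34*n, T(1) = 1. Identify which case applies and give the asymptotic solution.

a=6, b=6, f(n)=34*n.
log_6(6) = 1, so n^(log_b(a)) = n.
f(n) = Theta(n), so Case 2 applies.
T(n) = Theta(n log n).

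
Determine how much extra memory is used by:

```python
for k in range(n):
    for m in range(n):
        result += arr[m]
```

Space complexity: O(1).
Only a constant amount of auxiliary storage is used; nothing grows with n.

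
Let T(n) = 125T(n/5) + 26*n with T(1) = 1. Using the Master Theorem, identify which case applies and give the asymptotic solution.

a=125, b=5, f(n)=26*n.
log_5(125) = 3 > 1.
Since f(n) = O(n^1) is polynomially smaller than n^3, Case 1 applies.
T(n) = Theta(n^3).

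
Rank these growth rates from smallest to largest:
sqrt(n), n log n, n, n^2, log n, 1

Ordered by growth rate: 1 < log n < sqrt(n) < n < n log n < n^2.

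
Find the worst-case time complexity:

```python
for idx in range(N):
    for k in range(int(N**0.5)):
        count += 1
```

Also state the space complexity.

Time complexity: O(n * sqrt(n)).
Space complexity: O(1).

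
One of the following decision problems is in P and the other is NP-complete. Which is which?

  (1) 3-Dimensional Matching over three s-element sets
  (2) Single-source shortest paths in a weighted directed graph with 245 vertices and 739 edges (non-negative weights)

(1) is NP-complete: one of Karp's 21 NP-complete problems.
(2) is P: Dijkstra's algorithm runs in O((V+E) log V).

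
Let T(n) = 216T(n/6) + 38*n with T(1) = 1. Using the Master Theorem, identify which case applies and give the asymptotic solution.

a=216, b=6, f(n)=38*n.
log_6(216) = 3 > 1.
Since f(n) = O(n^1) is polynomially smaller than n^3, Case 1 applies.
T(n) = Theta(n^3).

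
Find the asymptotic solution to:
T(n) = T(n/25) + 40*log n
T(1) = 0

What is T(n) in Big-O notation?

Each of the log_25(n) levels adds O(log n). T(n) = O(log^2 n).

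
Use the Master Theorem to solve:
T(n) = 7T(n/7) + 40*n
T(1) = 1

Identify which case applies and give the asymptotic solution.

a=7, b=7, f(n)=40*n.
log_7(7) = 1, so n^(log_b(a)) = n.
f(n) = Theta(n), so Case 2 applies.
T(n) = Theta(n log n).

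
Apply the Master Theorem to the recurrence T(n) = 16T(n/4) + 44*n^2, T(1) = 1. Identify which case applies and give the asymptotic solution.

a=16, b=4, f(n)=44*n^2.
log_4(16) = 2, so n^(log_b(a)) = n^2.
f(n) = Theta(n^2), so Case 2 applies.
T(n) = Theta(n^2 log n).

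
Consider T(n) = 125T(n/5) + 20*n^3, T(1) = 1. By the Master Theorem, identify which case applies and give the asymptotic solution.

a=125, b=5, f(n)=20*n^3.
log_5(125) = 3, so n^(log_b(a)) = n^3.
f(n) = Theta(n^3), so Case 2 applies.
T(n) = Theta(n^3 log n).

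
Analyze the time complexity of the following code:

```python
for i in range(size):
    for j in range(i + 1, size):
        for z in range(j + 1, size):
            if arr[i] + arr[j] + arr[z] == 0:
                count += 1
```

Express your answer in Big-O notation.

Time complexity: O(n^3).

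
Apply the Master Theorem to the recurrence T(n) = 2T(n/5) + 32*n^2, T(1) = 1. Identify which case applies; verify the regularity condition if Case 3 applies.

a=2, b=5, f(n)=32*n^2.
log_5(2) = 0.4307 < 2.
f(n) = Omega(n^(0.4307+epsilon)) for some epsilon > 0, so Case 3 is the candidate.
Regularity: a*f(n/b) = 2*32*(n/5)^2 = (2/25)*32*n^2 <= c*f(n) with c = 2/25 < 1. Satisfied.
Case 3: T(n) = Theta(n^2).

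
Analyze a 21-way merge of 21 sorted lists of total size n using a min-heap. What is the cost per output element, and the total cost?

Maintain a min-heap of size 21 holding the current head of each list. Each output step does one extract-min (O(log 21)) and one insert of that list's next element (O(log 21)). Each of the n elements passes through the heap exactly once, so the total cost is O(n log 21), i.e. O(log 21) per output element.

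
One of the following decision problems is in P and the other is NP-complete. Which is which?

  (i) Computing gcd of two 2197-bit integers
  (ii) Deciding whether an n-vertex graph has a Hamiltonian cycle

(i) is P: the Euclidean algorithm runs in polynomial time in the bit-length.
(ii) is NP-complete: one of Karp's 21 NP-complete problems.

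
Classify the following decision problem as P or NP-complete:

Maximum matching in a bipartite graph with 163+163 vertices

This problem is in P: Hopcroft-Karp runs in O(E sqrt(V)).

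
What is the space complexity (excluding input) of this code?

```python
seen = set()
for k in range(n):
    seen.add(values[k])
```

Space complexity: O(n).
Auxiliary storage grows linearly with the input size n in the worst case.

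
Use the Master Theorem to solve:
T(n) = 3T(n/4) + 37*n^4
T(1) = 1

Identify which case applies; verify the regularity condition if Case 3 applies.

a=3, b=4, f(n)=37*n^4.
log_4(3) = 0.7925 < 4.
f(n) = Omega(n^(0.7925+epsilon)) for some epsilon > 0, so Case 3 is the candidate.
Regularity: a*f(n/b) = 3*37*(n/4)^4 = (3/256)*37*n^4 <= c*f(n) with c = 3/256 < 1. Satisfied.
Case 3: T(n) = Theta(n^4).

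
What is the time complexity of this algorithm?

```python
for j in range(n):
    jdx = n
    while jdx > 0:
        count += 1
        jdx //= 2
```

Time complexity: O(n log n).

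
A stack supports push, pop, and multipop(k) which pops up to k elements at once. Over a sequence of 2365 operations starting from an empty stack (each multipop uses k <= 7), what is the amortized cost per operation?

Each element is pushed exactly once and popped at most once (whether by pop or as part of a multipop). So the total number of individual pops over the whole sequence is at most the number of pushes, which is at most 2365. Total work <= 2 * 2365, hence O(1) amortized per operation.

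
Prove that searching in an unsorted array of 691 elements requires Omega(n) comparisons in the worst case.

An adversary can always place the target in the last position checked. Until all 691 positions are examined, the target might be in any unchecked position. Therefore 691 comparisons are necessary.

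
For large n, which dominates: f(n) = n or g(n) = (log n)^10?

f(n) = n grows faster: any positive polynomial dominates any polylog.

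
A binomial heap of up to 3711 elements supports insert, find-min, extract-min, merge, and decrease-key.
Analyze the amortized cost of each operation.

A binomial heap with n <= 3711 elements has at most floor(log_2 3711) + 1 = 12 trees. Using potential Phi = number of trees: Insert adds one tree, but cascading merges reduce count -- amortized O(1). Find-min reads the cached minimum pointer: O(1). Extract-min creates O(log n) new trees: O(log n). Merge combines tree lists: O(log n). Decrease-key sifts the element up its tree of height <= log n: O(log n).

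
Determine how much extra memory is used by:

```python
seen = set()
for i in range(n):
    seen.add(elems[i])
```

Space complexity: O(n).
Auxiliary storage grows linearly with the input size n in the worst case.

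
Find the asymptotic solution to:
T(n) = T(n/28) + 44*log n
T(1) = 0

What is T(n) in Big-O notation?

Each of the log_28(n) levels adds O(log n). T(n) = O(log^2 n).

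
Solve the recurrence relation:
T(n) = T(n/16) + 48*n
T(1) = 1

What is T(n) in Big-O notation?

Geometric series: 48*n*(1 + 1/16 + 1/16^2 + ...) = O(n). T(n) = O(n).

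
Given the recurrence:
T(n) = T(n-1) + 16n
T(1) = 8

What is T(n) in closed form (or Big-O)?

Unrolling: T(n) = 8 + 16*(2 + 3 + ... + n) = 8 + 16*(n(n+1)/2 - 1) = O(n^2).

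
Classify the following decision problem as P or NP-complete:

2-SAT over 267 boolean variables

This problem is in P: 2-SAT is solvable in linear time via implication-graph SCCs.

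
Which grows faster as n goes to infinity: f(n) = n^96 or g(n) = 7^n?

g(n) = 7^n grows faster: any exponential with base > 1 dominates every polynomial.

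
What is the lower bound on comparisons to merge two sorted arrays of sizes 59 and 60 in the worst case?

Adversary: with |59 - 60| <= 1 the inputs can be fully interleaved so that every adjacent pair in the merged output comes from different arrays. Then each of the 118 adjacent pairs must be directly compared, or the algorithm cannot determine their relative order. Standard merge meets this bound.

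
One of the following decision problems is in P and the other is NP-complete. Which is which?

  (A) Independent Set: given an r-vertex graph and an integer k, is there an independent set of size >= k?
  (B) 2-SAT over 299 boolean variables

(A) is NP-complete: complement of Clique (with k part of the input).
(B) is P: 2-SAT is solvable in linear time via implication-graph SCCs.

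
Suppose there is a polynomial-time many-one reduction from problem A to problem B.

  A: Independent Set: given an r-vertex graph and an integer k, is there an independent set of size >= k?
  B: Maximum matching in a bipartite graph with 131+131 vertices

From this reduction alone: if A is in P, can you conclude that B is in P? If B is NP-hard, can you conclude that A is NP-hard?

A poly-time reduction A <=_p B transfers tractability DOWN (B easy => A easy) and hardness UP (A hard => B hard), not the reverse.
From A in P, the reduction alone does NOT give B in P: any problem in P trivially reduces to SAT, yet SAT is not known to be in P.
From B NP-hard, the reduction alone does NOT give A NP-hard: again, easy problems reduce to hard ones.
(Here in fact A is NP-complete and B is in P, so no such reduction is known -- its existence would imply P = NP; the analysis concerns only what the assumed reduction would or would not let you conclude.)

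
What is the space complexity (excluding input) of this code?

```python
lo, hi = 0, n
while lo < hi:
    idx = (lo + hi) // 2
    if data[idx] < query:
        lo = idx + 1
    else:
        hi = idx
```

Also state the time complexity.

Space complexity: O(1).
Only a constant amount of auxiliary storage is used; nothing grows with n.
Time complexity: O(log n).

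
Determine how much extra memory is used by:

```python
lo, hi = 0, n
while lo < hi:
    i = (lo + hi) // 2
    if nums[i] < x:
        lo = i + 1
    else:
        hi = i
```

Space complexity: O(1).
Only a constant amount of auxiliary storage is used; nothing grows with n.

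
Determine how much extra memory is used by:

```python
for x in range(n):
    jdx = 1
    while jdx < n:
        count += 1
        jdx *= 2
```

Space complexity: O(1).
Only a constant amount of auxiliary storage is used; nothing grows with n.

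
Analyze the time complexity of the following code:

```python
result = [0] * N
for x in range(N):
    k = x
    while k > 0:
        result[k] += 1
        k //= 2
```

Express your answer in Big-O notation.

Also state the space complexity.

Time complexity: O(n log n).
Space complexity: O(n).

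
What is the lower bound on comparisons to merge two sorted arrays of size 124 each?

To merge two sorted arrays of size 124, we need at least 247 comparisons in the worst case. An adversary can force every element to be compared.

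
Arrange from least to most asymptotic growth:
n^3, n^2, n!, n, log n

Ordered by growth rate: log n < n < n^2 < n^3 < n!.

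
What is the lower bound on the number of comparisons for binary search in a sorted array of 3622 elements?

With 3622 possible positions, we need at least ceil(log_2(3622)) = 12 comparisons. Each comparison splits the remaining candidates by at most half.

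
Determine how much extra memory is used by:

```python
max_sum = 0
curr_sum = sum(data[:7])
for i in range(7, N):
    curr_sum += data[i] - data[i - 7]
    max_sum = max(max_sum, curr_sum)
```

Space complexity: O(1).
Only a constant amount of auxiliary storage is used; nothing grows with n.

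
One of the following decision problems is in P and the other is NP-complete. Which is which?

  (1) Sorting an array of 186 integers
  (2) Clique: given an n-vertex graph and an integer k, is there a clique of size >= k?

(1) is P: merge sort runs in O(n log n).
(2) is NP-complete: complement of Independent Set / Vertex Cover (with k part of the input).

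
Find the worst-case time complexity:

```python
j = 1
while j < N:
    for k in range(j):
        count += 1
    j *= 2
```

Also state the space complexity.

Time complexity: O(n).
Space complexity: O(1).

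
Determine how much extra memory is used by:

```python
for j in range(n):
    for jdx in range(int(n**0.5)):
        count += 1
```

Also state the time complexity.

Space complexity: O(1).
Only a constant amount of auxiliary storage is used; nothing grows with n.
Time complexity: O(n * sqrt(n)).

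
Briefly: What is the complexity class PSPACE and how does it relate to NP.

PSPACE is the class of problems solvable with polynomial space. NP is a subset of PSPACE (a poly-space machine can enumerate all certificates). PSPACE-complete problems include QBF (quantified Boolean formulas) and generalized games. It is unknown whether NP = PSPACE.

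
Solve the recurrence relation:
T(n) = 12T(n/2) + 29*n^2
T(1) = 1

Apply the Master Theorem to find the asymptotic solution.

a=12, b=2, f(n)=29*n^2. log_2(12) = 3.585. Case 1 of Master Theorem: T(n) = O(n^3.585).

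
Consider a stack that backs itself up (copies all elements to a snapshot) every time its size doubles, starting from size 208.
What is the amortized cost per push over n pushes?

Backups occur at sizes 208, 416, 832, ..., copying 208 + 416 + 832 + ... <= 2n elements total (geometric series). Spread over n pushes, the amortized backup cost is O(1) per push.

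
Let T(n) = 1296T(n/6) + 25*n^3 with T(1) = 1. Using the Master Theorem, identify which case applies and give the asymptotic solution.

a=1296, b=6, f(n)=25*n^3.
log_6(1296) = 4 > 3.
Since f(n) = O(n^3) is polynomially smaller than n^4, Case 1 applies.
T(n) = Theta(n^4).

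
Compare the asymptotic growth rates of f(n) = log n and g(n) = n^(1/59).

g(n) = n^(1/59) grows faster: any positive power of n dominates log n.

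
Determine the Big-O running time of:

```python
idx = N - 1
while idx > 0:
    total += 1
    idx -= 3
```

Time complexity: O(n).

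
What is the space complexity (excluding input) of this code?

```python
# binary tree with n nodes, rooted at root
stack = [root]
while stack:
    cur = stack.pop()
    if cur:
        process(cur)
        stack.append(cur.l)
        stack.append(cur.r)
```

Space complexity: O(n).
Auxiliary storage grows linearly with the input size n in the worst case.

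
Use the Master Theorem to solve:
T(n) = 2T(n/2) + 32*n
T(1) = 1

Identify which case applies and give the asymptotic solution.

a=2, b=2, f(n)=32*n.
log_2(2) = 1, so n^(log_b(a)) = n.
f(n) = Theta(n), so Case 2 applies.
T(n) = Theta(n log n).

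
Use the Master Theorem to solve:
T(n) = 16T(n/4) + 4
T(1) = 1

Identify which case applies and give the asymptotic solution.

a=16, b=4, f(n)=4.
log_4(16) = 2 > 0.
Since f(n) = O(n^0) is polynomially smaller than n^2, Case 1 applies.
T(n) = Theta(n^2).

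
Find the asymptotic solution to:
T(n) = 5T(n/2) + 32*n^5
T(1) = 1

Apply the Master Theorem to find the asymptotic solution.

a=5, b=2, f(n)=32*n^5. log_2(5) = 2.322 < 5. Case 3: T(n) = O(n^5).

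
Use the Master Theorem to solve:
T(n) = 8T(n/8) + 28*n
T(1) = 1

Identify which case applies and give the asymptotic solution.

a=8, b=8, f(n)=28*n.
log_8(8) = 1, so n^(log_b(a)) = n.
f(n) = Theta(n), so Case 2 applies.
T(n) = Theta(n log n).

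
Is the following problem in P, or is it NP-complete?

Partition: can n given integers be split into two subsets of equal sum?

This problem is NP-complete: Subset Sum reduces to it (one of Karp's 21 NP-complete problems).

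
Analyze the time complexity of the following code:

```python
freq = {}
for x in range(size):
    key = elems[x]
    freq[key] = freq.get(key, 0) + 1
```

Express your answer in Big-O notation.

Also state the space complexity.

Time complexity: O(n).
Space complexity: O(n).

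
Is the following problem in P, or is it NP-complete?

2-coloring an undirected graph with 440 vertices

This problem is in P: 2-coloring is bipartiteness testing via BFS, O(V+E).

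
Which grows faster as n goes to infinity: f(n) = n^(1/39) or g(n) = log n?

f(n) = n^(1/39) grows faster: any positive power of n dominates log n.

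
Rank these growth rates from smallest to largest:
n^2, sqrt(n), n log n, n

Ordered by growth rate: sqrt(n) < n < n log n < n^2.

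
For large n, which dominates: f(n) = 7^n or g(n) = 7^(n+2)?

f(n) = 7^n and g(n) = 7^(n+2) are Theta of each other: 7^(n+2) = 7^2 * 7^n = Theta(7^n).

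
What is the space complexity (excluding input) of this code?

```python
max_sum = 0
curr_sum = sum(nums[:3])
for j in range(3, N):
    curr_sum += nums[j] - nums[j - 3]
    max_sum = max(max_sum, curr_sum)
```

Space complexity: O(1).
Only a constant amount of auxiliary storage is used; nothing grows with n.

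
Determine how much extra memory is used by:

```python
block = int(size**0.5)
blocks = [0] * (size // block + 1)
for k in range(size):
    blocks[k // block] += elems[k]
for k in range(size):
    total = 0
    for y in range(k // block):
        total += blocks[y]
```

Space complexity: O(sqrt(n)).
Storage scales with sqrt(n).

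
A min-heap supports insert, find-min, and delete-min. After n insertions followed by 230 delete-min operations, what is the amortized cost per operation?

Insert takes O(log n) worst case. Delete-min takes O(log n). Over a sequence of n inserts and 230 delete-mins, total cost is O((n + 230) log n). Amortized per operation: O(log n).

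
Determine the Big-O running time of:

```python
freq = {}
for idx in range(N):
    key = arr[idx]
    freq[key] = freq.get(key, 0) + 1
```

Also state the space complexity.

Time complexity: O(n).
Space complexity: O(n).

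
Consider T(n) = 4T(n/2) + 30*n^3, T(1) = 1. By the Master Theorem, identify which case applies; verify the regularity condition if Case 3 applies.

a=4, b=2, f(n)=30*n^3.
log_2(4) = 2 < 3.
f(n) = Omega(n^(2+epsilon)) for some epsilon > 0, so Case 3 is the candidate.
Regularity: a*f(n/b) = 4*30*(n/2)^3 = (4/8)*30*n^3 <= c*f(n) with c = 4/8 < 1. Satisfied.
Case 3: T(n) = Theta(n^3).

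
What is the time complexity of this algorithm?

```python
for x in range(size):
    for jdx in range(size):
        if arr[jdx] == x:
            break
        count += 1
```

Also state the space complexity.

Time complexity: O(n^2).
Space complexity: O(1).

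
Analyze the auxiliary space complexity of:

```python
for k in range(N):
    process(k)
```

Space complexity: O(1).
Only a constant amount of auxiliary storage is used; nothing grows with n.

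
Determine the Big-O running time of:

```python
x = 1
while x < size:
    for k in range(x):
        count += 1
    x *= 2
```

Time complexity: O(n).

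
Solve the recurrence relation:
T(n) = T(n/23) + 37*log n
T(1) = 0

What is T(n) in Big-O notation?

Each of the log_23(n) levels adds O(log n). T(n) = O(log^2 n).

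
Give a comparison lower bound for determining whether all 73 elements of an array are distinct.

In the algebraic decision-tree model, the YES region for element distinctness on 73 elements has 73! connected components (one per ordering). Ben-Or's theorem then gives a lower bound of Omega(log(n!)) = Omega(n log n).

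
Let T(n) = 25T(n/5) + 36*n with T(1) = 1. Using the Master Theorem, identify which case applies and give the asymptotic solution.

a=25, b=5, f(n)=36*n.
log_5(25) = 2 > 1.
Since f(n) = O(n^1) is polynomially smaller than n^2, Case 1 applies.
T(n) = Theta(n^2).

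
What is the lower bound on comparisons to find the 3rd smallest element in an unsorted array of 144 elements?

Finding the 3rd smallest of 144 elements requires Omega(n) comparisons. Every element must participate in at least one comparison; otherwise it could be the 3rd smallest.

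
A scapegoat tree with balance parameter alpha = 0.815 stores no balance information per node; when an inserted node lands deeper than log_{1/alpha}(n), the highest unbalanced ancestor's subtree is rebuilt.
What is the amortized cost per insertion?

Search/insert path is O(log n). A rebuild of a subtree of size s costs O(s), but with alpha = 0.815 at least Omega(s) insertions must have occurred in that subtree since its last rebuild. Charging O(1) of the rebuild to each such insertion gives O(log n) amortized.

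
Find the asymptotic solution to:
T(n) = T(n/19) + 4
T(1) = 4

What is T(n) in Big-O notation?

Each step divides n by 19 and adds 4. After log_19(n) steps, T(n) = O(log n).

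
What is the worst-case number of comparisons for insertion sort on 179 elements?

Insertion sort on reverse-sorted input: 1 + 2 + ... + (179-1) = 15931 comparisons.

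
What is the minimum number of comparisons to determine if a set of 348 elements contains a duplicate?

Determining if 348 elements are all distinct requires Omega(n log n) comparisons in the comparison model. This follows from the element distinctness lower bound.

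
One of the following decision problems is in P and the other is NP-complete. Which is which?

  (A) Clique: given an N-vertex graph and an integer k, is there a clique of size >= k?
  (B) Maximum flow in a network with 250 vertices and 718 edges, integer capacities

(A) is NP-complete: complement of Independent Set / Vertex Cover (with k part of the input).
(B) is P: Edmonds-Karp / push-relabel run in polynomial time.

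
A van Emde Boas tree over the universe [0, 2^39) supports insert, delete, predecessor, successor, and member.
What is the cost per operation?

vEB recursively partitions [0, 549755813888) into sqrt(u) clusters of size sqrt(u). Each operation recurses into either one cluster or the summary, never both: T(u) = T(sqrt(u)) + O(1) => T(u) = O(log log u) = O(log 39). This is worst-case, not just amortized.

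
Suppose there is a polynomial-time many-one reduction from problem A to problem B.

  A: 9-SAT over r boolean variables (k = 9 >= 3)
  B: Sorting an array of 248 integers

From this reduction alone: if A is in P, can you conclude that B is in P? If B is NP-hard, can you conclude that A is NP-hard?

A poly-time reduction A <=_p B transfers tractability DOWN (B easy => A easy) and hardness UP (A hard => B hard), not the reverse.
From A in P, the reduction alone does NOT give B in P: any problem in P trivially reduces to SAT, yet SAT is not known to be in P.
From B NP-hard, the reduction alone does NOT give A NP-hard: again, easy problems reduce to hard ones.
(Here in fact A is NP-complete and B is in P, so no such reduction is known -- its existence would imply P = NP; the analysis concerns only what the assumed reduction would or would not let you conclude.)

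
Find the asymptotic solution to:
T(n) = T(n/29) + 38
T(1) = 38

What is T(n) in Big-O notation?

Each step divides n by 29 and adds 38. After log_29(n) steps, T(n) = O(log n).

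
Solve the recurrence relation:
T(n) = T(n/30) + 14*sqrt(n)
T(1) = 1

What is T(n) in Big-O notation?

Each level contributes sqrt(n/30^k). Geometric series with ratio 1/sqrt(30) < 1 sums to O(sqrt(n)).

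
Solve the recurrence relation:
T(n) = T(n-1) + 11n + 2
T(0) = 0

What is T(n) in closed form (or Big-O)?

Dominant term in sum is 11*sum(i, i=1..n) = 11*n*(n+1)/2 = O(n^2).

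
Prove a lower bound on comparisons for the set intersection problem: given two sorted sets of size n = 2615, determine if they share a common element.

For two sorted arrays of size n = 2615, any correct algorithm must examine Omega(n) elements. If fewer are examined, an adversary places a common element in an unexamined gap. A merge-based scan achieves O(n), so the bound is tight.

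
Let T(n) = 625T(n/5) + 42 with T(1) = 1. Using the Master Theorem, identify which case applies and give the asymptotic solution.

a=625, b=5, f(n)=42.
log_5(625) = 4 > 0.
Since f(n) = O(n^0) is polynomially smaller than n^4, Case 1 applies.
T(n) = Theta(n^4).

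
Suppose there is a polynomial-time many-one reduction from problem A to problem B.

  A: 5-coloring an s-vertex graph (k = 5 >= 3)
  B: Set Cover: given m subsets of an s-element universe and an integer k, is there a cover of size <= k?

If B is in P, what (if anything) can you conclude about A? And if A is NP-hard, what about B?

A poly-time reduction A <=_p B means any A-instance can be transformed to a B-instance in poly time.
If B is in P: compose the reduction with B's poly-time algorithm to solve A in poly time, so A is in P.
If A is NP-hard: every NP problem reduces to A, which reduces to B; composing reductions, every NP problem reduces to B, so B is NP-hard.
(Here in fact A is NP-complete and B is NP-complete.)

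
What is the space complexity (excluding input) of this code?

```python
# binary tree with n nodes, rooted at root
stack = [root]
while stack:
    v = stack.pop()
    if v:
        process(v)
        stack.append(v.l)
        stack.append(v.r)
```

Space complexity: O(n).
Auxiliary storage grows linearly with the input size n in the worst case.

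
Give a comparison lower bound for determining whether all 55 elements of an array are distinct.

In the algebraic decision-tree model, the YES region for element distinctness on 55 elements has 55! connected components (one per ordering). Ben-Or's theorem then gives a lower bound of Omega(log(n!)) = Omega(n log n).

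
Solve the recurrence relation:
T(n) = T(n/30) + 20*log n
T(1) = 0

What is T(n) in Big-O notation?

Each of the log_30(n) levels adds O(log n). T(n) = O(log^2 n).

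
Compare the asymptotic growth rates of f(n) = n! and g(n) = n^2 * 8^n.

f(n) = n! grows faster: by Stirling n! ~ (n/e)^n sqrt(2*pi*n); (n/e)^n eventually dominates n^2 * 8^n.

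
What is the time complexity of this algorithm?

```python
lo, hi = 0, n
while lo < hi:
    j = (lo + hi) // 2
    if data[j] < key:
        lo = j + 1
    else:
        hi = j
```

Time complexity: O(log n).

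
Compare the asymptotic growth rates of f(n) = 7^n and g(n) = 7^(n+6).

f(n) = 7^n and g(n) = 7^(n+6) are Theta of each other: 7^(n+6) = 7^6 * 7^n = Theta(7^n).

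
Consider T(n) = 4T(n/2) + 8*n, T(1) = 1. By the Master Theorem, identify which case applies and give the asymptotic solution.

a=4, b=2, f(n)=8*n.
log_2(4) = 2 > 1.
Since f(n) = O(n^1) is polynomially smaller than n^2, Case 1 applies.
T(n) = Theta(n^2).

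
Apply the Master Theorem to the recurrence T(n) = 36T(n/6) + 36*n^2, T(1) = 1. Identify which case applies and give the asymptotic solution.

a=36, b=6, f(n)=36*n^2.
log_6(36) = 2, so n^(log_b(a)) = n^2.
f(n) = Theta(n^2), so Case 2 applies.
T(n) = Theta(n^2 log n).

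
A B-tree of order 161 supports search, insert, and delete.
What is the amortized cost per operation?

B-tree of order 161 has height O(log_161 n). Each operation traverses the tree height. Splits during insert and merges during delete are O(1) each and occur at most once per level. Total cost per operation: O(log_161 n).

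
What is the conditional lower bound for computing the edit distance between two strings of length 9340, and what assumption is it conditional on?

Under SETH (the Strong Exponential Time Hypothesis), edit distance on length-9340 strings cannot be computed in O(n^(2-epsilon)) time for any epsilon > 0 (Backurs-Indyk). The reduction is from CNF-SAT via the orthogonal vectors problem.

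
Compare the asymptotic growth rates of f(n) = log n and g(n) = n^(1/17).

g(n) = n^(1/17) grows faster: any positive power of n dominates log n.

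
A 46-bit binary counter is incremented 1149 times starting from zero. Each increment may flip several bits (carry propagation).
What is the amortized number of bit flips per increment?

Bit i flips on every 2^i-th increment, so over 1149 increments bit i flips floor(1149/2^i) times. Summing over i: total flips < 2 * 1149. Amortized: < 2 = O(1) per increment.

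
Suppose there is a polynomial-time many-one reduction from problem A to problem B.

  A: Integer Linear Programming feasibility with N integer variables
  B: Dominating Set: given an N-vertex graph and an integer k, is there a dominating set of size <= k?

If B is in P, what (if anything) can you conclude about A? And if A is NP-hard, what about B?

A poly-time reduction A <=_p B means any A-instance can be transformed to a B-instance in poly time.
If B is in P: compose the reduction with B's poly-time algorithm to solve A in poly time, so A is in P.
If A is NP-hard: every NP problem reduces to A, which reduces to B; composing reductions, every NP problem reduces to B, so B is NP-hard.
(Here in fact A is NP-complete and B is NP-complete.)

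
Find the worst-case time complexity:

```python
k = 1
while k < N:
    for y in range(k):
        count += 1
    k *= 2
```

Time complexity: O(n).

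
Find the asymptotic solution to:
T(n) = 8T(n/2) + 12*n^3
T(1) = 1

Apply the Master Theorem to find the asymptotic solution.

a=8, b=2, f(n)=12*n^3. log_2(8) = 3. Case 2: T(n) = O(n^3 log n).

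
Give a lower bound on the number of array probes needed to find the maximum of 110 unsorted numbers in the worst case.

Adversary: any unprobed cell could hold a value larger than everything seen so far. If fewer than 110 cells are probed, the adversary places the max in an unprobed cell. So all 110 cells must be examined; together with 110-1 comparisons this is tight.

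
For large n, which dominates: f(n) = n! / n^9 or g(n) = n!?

g(n) = n! grows faster: the ratio n!/(n!/n^9) = n^9 -> infinity.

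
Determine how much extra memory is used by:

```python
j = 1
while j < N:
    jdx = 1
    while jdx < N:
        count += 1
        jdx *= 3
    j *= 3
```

Space complexity: O(1).
Only a constant amount of auxiliary storage is used; nothing grows with n.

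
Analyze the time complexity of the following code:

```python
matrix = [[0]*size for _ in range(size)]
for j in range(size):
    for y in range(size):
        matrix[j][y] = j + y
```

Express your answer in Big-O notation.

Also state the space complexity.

Time complexity: O(n^2).
Space complexity: O(n^2).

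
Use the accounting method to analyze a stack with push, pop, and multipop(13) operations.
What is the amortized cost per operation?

Assign 2 credits per push (1 for the push, 1 saved for a future pop). Each pop or element popped by multipop(13) uses 1 saved credit. Total credits never go negative, so amortized cost is O(1).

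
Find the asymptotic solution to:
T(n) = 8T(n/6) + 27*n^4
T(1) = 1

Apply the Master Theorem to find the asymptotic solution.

a=8, b=6, f(n)=27*n^4. log_6(8) = 1.161 < 4. Case 3: T(n) = O(n^4).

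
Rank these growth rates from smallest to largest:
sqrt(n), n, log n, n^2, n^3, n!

Ordered by growth rate: log n < sqrt(n) < n < n^2 < n^3 < n!.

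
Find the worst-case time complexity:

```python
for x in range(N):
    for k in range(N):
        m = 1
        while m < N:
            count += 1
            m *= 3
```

Time complexity: O(n^2 log n).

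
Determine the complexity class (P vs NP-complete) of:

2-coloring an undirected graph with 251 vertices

This problem is in P: 2-coloring is bipartiteness testing via BFS, O(V+E).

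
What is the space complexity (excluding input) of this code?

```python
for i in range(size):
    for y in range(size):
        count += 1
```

Space complexity: O(1).
Only a constant amount of auxiliary storage is used; nothing grows with n.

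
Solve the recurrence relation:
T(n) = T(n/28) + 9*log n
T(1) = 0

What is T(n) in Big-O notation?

Each of the log_28(n) levels adds O(log n). T(n) = O(log^2 n).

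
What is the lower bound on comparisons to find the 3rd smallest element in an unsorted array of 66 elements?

Finding the 3rd smallest of 66 elements requires Omega(n) comparisons. Every element must participate in at least one comparison; otherwise it could be the 3rd smallest.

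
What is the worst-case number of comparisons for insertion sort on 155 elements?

Insertion sort on reverse-sorted input: 1 + 2 + ... + (155-1) = 11935 comparisons.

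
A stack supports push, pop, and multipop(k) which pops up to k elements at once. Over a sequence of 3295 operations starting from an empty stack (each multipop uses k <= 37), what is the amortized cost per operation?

Each element is pushed exactly once and popped at most once (whether by pop or as part of a multipop). So the total number of individual pops over the whole sequence is at most the number of pushes, which is at most 3295. Total work <= 2 * 3295, hence O(1) amortized per operation.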